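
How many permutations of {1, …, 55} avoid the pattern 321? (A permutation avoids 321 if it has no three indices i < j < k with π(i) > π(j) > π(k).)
C_55 = 1759414616608818870992479875972

These 321-avoiding permutations are counted by the Catalan number C_n = (1/(n + 1)) · C(2n, n). For n = 55: C_55 = (1/56) · C(110, 55) = 98527218530093856775578873054432/56 = 1759414616608818870992479875972.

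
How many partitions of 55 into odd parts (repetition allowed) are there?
p_odd(55) = 6378

Enumerate partitions using only odd parts via the recurrence o(n, m) = o(n, m−2) + o(n−m, m) over odd m, starting from the largest odd part ≤ n. This gives p_odd(55) = 6378. (Euler's theorem: equals the count of distinct-part partitions.)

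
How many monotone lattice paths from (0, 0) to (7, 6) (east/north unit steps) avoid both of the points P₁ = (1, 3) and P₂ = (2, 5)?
Number of paths = 1326

Inclusion–exclusion. Total paths: C(13, 7) = 1716. Through P₁: C(4, 1)·C(9, 6) = 336. Through P₂: C(7, 2)·C(6, 5) = 126. Since P₁ is strictly southwest of P₂, a monotone path through both must visit P₁ then P₂; paths through both = C(4, 1)·C(3, 1)·C(6, 5) = 72. Avoid both = 1716 − 336 − 126 + 72 = 1326.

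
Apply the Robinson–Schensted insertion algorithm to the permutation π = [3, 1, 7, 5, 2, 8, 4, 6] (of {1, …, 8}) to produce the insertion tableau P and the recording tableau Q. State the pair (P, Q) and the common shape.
P = [1, 2, 4, 6] / [3, 5, 8] / [7];  Q = [1, 3, 6, 8] / [2, 4, 7] / [5];  common shape = (4, 3, 1)

Row-insert the values π_1, π_2, … into P one at a time, bumping the leftmost entry strictly greater than the inserted value down to the next row. The recording tableau Q records, in position (i, j), the step at which that cell was added to P.
  Insert 3 (step 1): P = [3];  Q = [1]
  Insert 1 (step 2): P = [1] / [3];  Q = [1] / [2]
  Insert 7 (step 3): P = [1, 7] / [3];  Q = [1, 3] / [2]
  Insert 5 (step 4): P = [1, 5] / [3, 7];  Q = [1, 3] / [2, 4]
  Insert 2 (step 5): P = [1, 2] / [3, 5] / [7];  Q = [1, 3] / [2, 4] / [5]
  Insert 8 (step 6): P = [1, 2, 8] / [3, 5] / [7];  Q = [1, 3, 6] / [2, 4] / [5]
  Insert 4 (step 7): P = [1, 2, 4] / [3, 5, 8] / [7];  Q = [1, 3, 6] / [2, 4, 7] / [5]
  Insert 6 (step 8): P = [1, 2, 4, 6] / [3, 5, 8] / [7];  Q = [1, 3, 6, 8] / [2, 4, 7] / [5]
Final shape: (4, 3, 1).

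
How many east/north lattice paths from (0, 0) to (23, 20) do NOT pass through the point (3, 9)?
Number of paths = 941939008920

Total paths from (0, 0) to (23, 20): C(43, 23) = 960566918220. Paths through (3, 9): (paths (0, 0) → (3, 9)) × (paths (3, 9) → (23, 20)) = C(12, 3) · C(31, 20) = 220 · 84672315 = 18627909300. Avoidance count = 960566918220 − 18627909300 = 941939008920.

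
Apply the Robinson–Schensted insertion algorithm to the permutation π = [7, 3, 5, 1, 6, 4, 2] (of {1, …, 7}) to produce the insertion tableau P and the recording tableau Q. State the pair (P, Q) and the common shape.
P = [1, 2, 6] / [3, 4] / [5] / [7];  Q = [1, 3, 5] / [2, 6] / [4] / [7];  common shape = (3, 2, 1, 1)

Row-insert the values π_1, π_2, … into P one at a time, bumping the leftmost entry strictly greater than the inserted value down to the next row. The recording tableau Q records, in position (i, j), the step at which that cell was added to P.
  Insert 7 (step 1): P = [7];  Q = [1]
  Insert 3 (step 2): P = [3] / [7];  Q = [1] / [2]
  Insert 5 (step 3): P = [3, 5] / [7];  Q = [1, 3] / [2]
  Insert 1 (step 4): P = [1, 5] / [3] / [7];  Q = [1, 3] / [2] / [4]
  Insert 6 (step 5): P = [1, 5, 6] / [3] / [7];  Q = [1, 3, 5] / [2] / [4]
  Insert 4 (step 6): P = [1, 4, 6] / [3, 5] / [7];  Q = [1, 3, 5] / [2, 6] / [4]
  Insert 2 (step 7): P = [1, 2, 6] / [3, 4] / [5] / [7];  Q = [1, 3, 5] / [2, 6] / [4] / [7]
Final shape: (3, 2, 1, 1).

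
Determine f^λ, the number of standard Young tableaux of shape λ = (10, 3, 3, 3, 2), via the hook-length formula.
# SYT of shape (10, 3, 3, 3, 2) = 58605120

Hook-length formula: f^λ = n! / Π hook(c), product over all cells c of the Young diagram. For λ = (10, 3, 3, 3, 2), n = 21 boxes. Hook lengths by row (left-to-right, top-to-bottom): [14, 13, 11, 7, 6, 5, 4, 3, 2, 1]; [6, 5, 3]; [5, 4, 2]; [4, 3, 1]; [2, 1]. Product of hooks = 871782912000. So f^λ = 21! / 871782912000 = 51090942171709440000 / 871782912000 = 58605120.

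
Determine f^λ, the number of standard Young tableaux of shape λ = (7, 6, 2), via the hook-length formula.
# SYT of shape (7, 6, 2) = 25025

Hook-length formula: f^λ = n! / Π hook(c), product over all cells c of the Young diagram. For λ = (7, 6, 2), n = 15 boxes. Hook lengths by row (left-to-right, top-to-bottom): [9, 8, 6, 5, 4, 3, 1]; [7, 6, 4, 3, 2, 1]; [2, 1]. Product of hooks = 52254720. So f^λ = 15! / 52254720 = 1307674368000 / 52254720 = 25025.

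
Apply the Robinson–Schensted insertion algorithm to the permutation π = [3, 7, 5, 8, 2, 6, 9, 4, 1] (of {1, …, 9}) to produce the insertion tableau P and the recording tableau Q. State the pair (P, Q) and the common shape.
P = [1, 4, 6, 9] / [2, 5] / [3, 8] / [7];  Q = [1, 2, 4, 7] / [3, 6] / [5, 8] / [9];  common shape = (4, 2, 2, 1)

Row-insert the values π_1, π_2, … into P one at a time, bumping the leftmost entry strictly greater than the inserted value down to the next row. The recording tableau Q records, in position (i, j), the step at which that cell was added to P.
  Insert 3 (step 1): P = [3];  Q = [1]
  Insert 7 (step 2): P = [3, 7];  Q = [1, 2]
  Insert 5 (step 3): P = [3, 5] / [7];  Q = [1, 2] / [3]
  Insert 8 (step 4): P = [3, 5, 8] / [7];  Q = [1, 2, 4] / [3]
  Insert 2 (step 5): P = [2, 5, 8] / [3] / [7];  Q = [1, 2, 4] / [3] / [5]
  Insert 6 (step 6): P = [2, 5, 6] / [3, 8] / [7];  Q = [1, 2, 4] / [3, 6] / [5]
  Insert 9 (step 7): P = [2, 5, 6, 9] / [3, 8] / [7];  Q = [1, 2, 4, 7] / [3, 6] / [5]
  Insert 4 (step 8): P = [2, 4, 6, 9] / [3, 5] / [7, 8];  Q = [1, 2, 4, 7] / [3, 6] / [5, 8]
  Insert 1 (step 9): P = [1, 4, 6, 9] / [2, 5] / [3, 8] / [7];  Q = [1, 2, 4, 7] / [3, 6] / [5, 8] / [9]
Final shape: (4, 2, 2, 1).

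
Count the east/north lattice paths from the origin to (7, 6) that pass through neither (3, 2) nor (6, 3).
Number of paths = 840

Inclusion–exclusion. Total paths: C(13, 7) = 1716. Through P₁: C(5, 3)·C(8, 4) = 700. Through P₂: C(9, 6)·C(4, 1) = 336. Since P₁ is strictly southwest of P₂, a monotone path through both must visit P₁ then P₂; paths through both = C(5, 3)·C(4, 3)·C(4, 1) = 160. Avoid both = 1716 − 700 − 336 + 160 = 840.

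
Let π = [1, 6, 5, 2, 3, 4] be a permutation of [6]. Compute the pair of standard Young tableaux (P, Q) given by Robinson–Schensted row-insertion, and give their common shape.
P = [1, 2, 3, 4] / [5] / [6];  Q = [1, 2, 5, 6] / [3] / [4];  common shape = (4, 1, 1)

Row-insert the values π_1, π_2, … into P one at a time, bumping the leftmost entry strictly greater than the inserted value down to the next row. The recording tableau Q records, in position (i, j), the step at which that cell was added to P.
  Insert 1 (step 1): P = [1];  Q = [1]
  Insert 6 (step 2): P = [1, 6];  Q = [1, 2]
  Insert 5 (step 3): P = [1, 5] / [6];  Q = [1, 2] / [3]
  Insert 2 (step 4): P = [1, 2] / [5] / [6];  Q = [1, 2] / [3] / [4]
  Insert 3 (step 5): P = [1, 2, 3] / [5] / [6];  Q = [1, 2, 5] / [3] / [4]
  Insert 4 (step 6): P = [1, 2, 3, 4] / [5] / [6];  Q = [1, 2, 5, 6] / [3] / [4]
Final shape: (4, 1, 1).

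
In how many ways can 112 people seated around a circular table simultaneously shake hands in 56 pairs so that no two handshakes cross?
C_56 = 6852456927844873497549658464312

These noncrossing handshakes are counted by the Catalan number C_n = (1/(n + 1)) · C(2n, n). For n = 56: C_56 = (1/57) · C(112, 56) = 390590044887157789360330532465784/57 = 6852456927844873497549658464312.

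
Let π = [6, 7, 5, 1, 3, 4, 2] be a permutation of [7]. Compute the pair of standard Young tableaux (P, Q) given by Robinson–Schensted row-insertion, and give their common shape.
P = [1, 2, 4] / [3, 7] / [5] / [6];  Q = [1, 2, 6] / [3, 5] / [4] / [7];  common shape = (3, 2, 1, 1)

Row-insert the values π_1, π_2, … into P one at a time, bumping the leftmost entry strictly greater than the inserted value down to the next row. The recording tableau Q records, in position (i, j), the step at which that cell was added to P.
  Insert 6 (step 1): P = [6];  Q = [1]
  Insert 7 (step 2): P = [6, 7];  Q = [1, 2]
  Insert 5 (step 3): P = [5, 7] / [6];  Q = [1, 2] / [3]
  Insert 1 (step 4): P = [1, 7] / [5] / [6];  Q = [1, 2] / [3] / [4]
  Insert 3 (step 5): P = [1, 3] / [5, 7] / [6];  Q = [1, 2] / [3, 5] / [4]
  Insert 4 (step 6): P = [1, 3, 4] / [5, 7] / [6];  Q = [1, 2, 6] / [3, 5] / [4]
  Insert 2 (step 7): P = [1, 2, 4] / [3, 7] / [5] / [6];  Q = [1, 2, 6] / [3, 5] / [4] / [7]
Final shape: (3, 2, 1, 1).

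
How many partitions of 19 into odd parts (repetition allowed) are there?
p_odd(19) = 54

Enumerate partitions using only odd parts via the recurrence o(n, m) = o(n, m−2) + o(n−m, m) over odd m, starting from the largest odd part ≤ n. This gives p_odd(19) = 54. (Euler's theorem: equals the count of distinct-part partitions.)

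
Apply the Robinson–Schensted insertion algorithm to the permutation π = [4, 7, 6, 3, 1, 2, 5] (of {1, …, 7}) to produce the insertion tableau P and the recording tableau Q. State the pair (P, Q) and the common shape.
P = [1, 2, 5] / [3, 6] / [4] / [7];  Q = [1, 2, 7] / [3, 6] / [4] / [5];  common shape = (3, 2, 1, 1)

Row-insert the values π_1, π_2, … into P one at a time, bumping the leftmost entry strictly greater than the inserted value down to the next row. The recording tableau Q records, in position (i, j), the step at which that cell was added to P.
  Insert 4 (step 1): P = [4];  Q = [1]
  Insert 7 (step 2): P = [4, 7];  Q = [1, 2]
  Insert 6 (step 3): P = [4, 6] / [7];  Q = [1, 2] / [3]
  Insert 3 (step 4): P = [3, 6] / [4] / [7];  Q = [1, 2] / [3] / [4]
  Insert 1 (step 5): P = [1, 6] / [3] / [4] / [7];  Q = [1, 2] / [3] / [4] / [5]
  Insert 2 (step 6): P = [1, 2] / [3, 6] / [4] / [7];  Q = [1, 2] / [3, 6] / [4] / [5]
  Insert 5 (step 7): P = [1, 2, 5] / [3, 6] / [4] / [7];  Q = [1, 2, 7] / [3, 6] / [4] / [5]
Final shape: (3, 2, 1, 1).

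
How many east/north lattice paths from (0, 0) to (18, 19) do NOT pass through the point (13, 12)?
Number of paths = 13553994300

Total paths from (0, 0) to (18, 19): C(37, 18) = 17672631900. Paths through (13, 12): (paths (0, 0) → (13, 12)) × (paths (13, 12) → (18, 19)) = C(25, 13) · C(12, 5) = 5200300 · 792 = 4118637600. Avoidance count = 17672631900 − 4118637600 = 13553994300.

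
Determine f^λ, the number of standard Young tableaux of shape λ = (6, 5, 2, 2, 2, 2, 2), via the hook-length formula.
# SYT of shape (6, 5, 2, 2, 2, 2, 2) = 138264672

Hook-length formula: f^λ = n! / Π hook(c), product over all cells c of the Young diagram. For λ = (6, 5, 2, 2, 2, 2, 2), n = 21 boxes. Hook lengths by row (left-to-right, top-to-bottom): [12, 11, 5, 4, 3, 1]; [10, 9, 3, 2, 1]; [6, 5]; [5, 4]; [4, 3]; [3, 2]; [2, 1]. Product of hooks = 369515520000. So f^λ = 21! / 369515520000 = 51090942171709440000 / 369515520000 = 138264672.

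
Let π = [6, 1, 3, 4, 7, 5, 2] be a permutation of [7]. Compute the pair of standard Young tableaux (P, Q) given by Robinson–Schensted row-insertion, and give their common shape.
P = [1, 2, 4, 5] / [3, 7] / [6];  Q = [1, 3, 4, 5] / [2, 6] / [7];  common shape = (4, 2, 1)

Row-insert the values π_1, π_2, … into P one at a time, bumping the leftmost entry strictly greater than the inserted value down to the next row. The recording tableau Q records, in position (i, j), the step at which that cell was added to P.
  Insert 6 (step 1): P = [6];  Q = [1]
  Insert 1 (step 2): P = [1] / [6];  Q = [1] / [2]
  Insert 3 (step 3): P = [1, 3] / [6];  Q = [1, 3] / [2]
  Insert 4 (step 4): P = [1, 3, 4] / [6];  Q = [1, 3, 4] / [2]
  Insert 7 (step 5): P = [1, 3, 4, 7] / [6];  Q = [1, 3, 4, 5] / [2]
  Insert 5 (step 6): P = [1, 3, 4, 5] / [6, 7];  Q = [1, 3, 4, 5] / [2, 6]
  Insert 2 (step 7): P = [1, 2, 4, 5] / [3, 7] / [6];  Q = [1, 3, 4, 5] / [2, 6] / [7]
Final shape: (4, 2, 1).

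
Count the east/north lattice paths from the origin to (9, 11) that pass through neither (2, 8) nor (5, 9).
Number of paths = 135230

Inclusion–exclusion. Total paths: C(20, 9) = 167960. Through P₁: C(10, 2)·C(10, 7) = 5400. Through P₂: C(14, 5)·C(6, 4) = 30030. Since P₁ is strictly southwest of P₂, a monotone path through both must visit P₁ then P₂; paths through both = C(10, 2)·C(4, 3)·C(6, 4) = 2700. Avoid both = 167960 − 5400 − 30030 + 2700 = 135230.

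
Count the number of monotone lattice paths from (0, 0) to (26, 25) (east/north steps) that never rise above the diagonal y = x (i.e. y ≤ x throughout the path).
Number of paths = 18367353072152

By the reflection principle (André's argument), the number of monotone paths to (26, 25) with n ≤ m that never go above y = x is C(51, 26) − C(51, 27) = 247959266474052 − 229591913401900 = 18367353072152.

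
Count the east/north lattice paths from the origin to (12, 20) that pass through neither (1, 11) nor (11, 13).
Number of paths = 203814504

Inclusion–exclusion. Total paths: C(32, 12) = 225792840. Through P₁: C(12, 1)·C(20, 11) = 2015520. Through P₂: C(24, 11)·C(8, 1) = 19969152. Since P₁ is strictly southwest of P₂, a monotone path through both must visit P₁ then P₂; paths through both = C(12, 1)·C(12, 10)·C(8, 1) = 6336. Avoid both = 225792840 − 2015520 − 19969152 + 6336 = 203814504.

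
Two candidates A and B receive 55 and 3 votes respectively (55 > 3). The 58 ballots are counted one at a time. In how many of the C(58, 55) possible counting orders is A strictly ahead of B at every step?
Strict-lead orderings = 27664

Total orderings of the 58 votes with 55 for A: C(58, 55) = 30856. By the Bertrand ballot formula (Cycle Lemma / reflection principle), the number of orderings in which A is strictly ahead of B throughout is (p − q)/(p + q) · C(p + q, p) = (55 − 3)/(55 + 3) · 30856 = 27664.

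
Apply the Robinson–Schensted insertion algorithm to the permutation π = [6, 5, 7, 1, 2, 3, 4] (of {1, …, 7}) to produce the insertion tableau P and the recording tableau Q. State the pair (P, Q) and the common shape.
P = [1, 2, 3, 4] / [5, 7] / [6];  Q = [1, 3, 6, 7] / [2, 5] / [4];  common shape = (4, 2, 1)

Row-insert the values π_1, π_2, … into P one at a time, bumping the leftmost entry strictly greater than the inserted value down to the next row. The recording tableau Q records, in position (i, j), the step at which that cell was added to P.
  Insert 6 (step 1): P = [6];  Q = [1]
  Insert 5 (step 2): P = [5] / [6];  Q = [1] / [2]
  Insert 7 (step 3): P = [5, 7] / [6];  Q = [1, 3] / [2]
  Insert 1 (step 4): P = [1, 7] / [5] / [6];  Q = [1, 3] / [2] / [4]
  Insert 2 (step 5): P = [1, 2] / [5, 7] / [6];  Q = [1, 3] / [2, 5] / [4]
  Insert 3 (step 6): P = [1, 2, 3] / [5, 7] / [6];  Q = [1, 3, 6] / [2, 5] / [4]
  Insert 4 (step 7): P = [1, 2, 3, 4] / [5, 7] / [6];  Q = [1, 3, 6, 7] / [2, 5] / [4]
Final shape: (4, 2, 1).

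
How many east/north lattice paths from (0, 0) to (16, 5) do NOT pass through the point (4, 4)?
Number of paths = 19439

Total paths from (0, 0) to (16, 5): C(21, 16) = 20349. Paths through (4, 4): (paths (0, 0) → (4, 4)) × (paths (4, 4) → (16, 5)) = C(8, 4) · C(13, 12) = 70 · 13 = 910. Avoidance count = 20349 − 910 = 19439.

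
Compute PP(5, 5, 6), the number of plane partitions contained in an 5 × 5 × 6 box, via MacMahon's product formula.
PP(5, 5, 6) = 3184461423

Evaluate the triple product over i = 1..5, j = 1..5, k = 1..6. The factors are (2/1) · (3/2) · (4/3) · (5/4) · (6/5) · (7/6) · (3/2) · (4/3) · … (150 factors total). The numerators and denominators telescope so the product is an integer; carrying out the multiplication exactly gives PP(5, 5, 6) = 3184461423.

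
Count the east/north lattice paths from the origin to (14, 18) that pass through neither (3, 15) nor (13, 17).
Number of paths = 231726588

Inclusion–exclusion. Total paths: C(32, 14) = 471435600. Through P₁: C(18, 3)·C(14, 11) = 297024. Through P₂: C(30, 13)·C(2, 1) = 239519700. Since P₁ is strictly southwest of P₂, a monotone path through both must visit P₁ then P₂; paths through both = C(18, 3)·C(12, 10)·C(2, 1) = 107712. Avoid both = 471435600 − 297024 − 239519700 + 107712 = 231726588.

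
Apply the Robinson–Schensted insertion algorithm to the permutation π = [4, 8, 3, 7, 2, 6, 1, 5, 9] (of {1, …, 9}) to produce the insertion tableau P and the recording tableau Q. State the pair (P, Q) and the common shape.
P = [1, 5, 9] / [2, 6] / [3, 7] / [4, 8];  Q = [1, 2, 9] / [3, 4] / [5, 6] / [7, 8];  common shape = (3, 2, 2, 2)

Row-insert the values π_1, π_2, … into P one at a time, bumping the leftmost entry strictly greater than the inserted value down to the next row. The recording tableau Q records, in position (i, j), the step at which that cell was added to P.
  Insert 4 (step 1): P = [4];  Q = [1]
  Insert 8 (step 2): P = [4, 8];  Q = [1, 2]
  Insert 3 (step 3): P = [3, 8] / [4];  Q = [1, 2] / [3]
  Insert 7 (step 4): P = [3, 7] / [4, 8];  Q = [1, 2] / [3, 4]
  Insert 2 (step 5): P = [2, 7] / [3, 8] / [4];  Q = [1, 2] / [3, 4] / [5]
  Insert 6 (step 6): P = [2, 6] / [3, 7] / [4, 8];  Q = [1, 2] / [3, 4] / [5, 6]
  Insert 1 (step 7): P = [1, 6] / [2, 7] / [3, 8] / [4];  Q = [1, 2] / [3, 4] / [5, 6] / [7]
  Insert 5 (step 8): P = [1, 5] / [2, 6] / [3, 7] / [4, 8];  Q = [1, 2] / [3, 4] / [5, 6] / [7, 8]
  Insert 9 (step 9): P = [1, 5, 9] / [2, 6] / [3, 7] / [4, 8];  Q = [1, 2, 9] / [3, 4] / [5, 6] / [7, 8]
Final shape: (3, 2, 2, 2).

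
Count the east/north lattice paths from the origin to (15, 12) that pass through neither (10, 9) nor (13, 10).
Number of paths = 7563368

Inclusion–exclusion. Total paths: C(27, 15) = 17383860. Through P₁: C(19, 10)·C(8, 5) = 5173168. Through P₂: C(23, 13)·C(4, 2) = 6864396. Since P₁ is strictly southwest of P₂, a monotone path through both must visit P₁ then P₂; paths through both = C(19, 10)·C(4, 3)·C(4, 2) = 2217072. Avoid both = 17383860 − 5173168 − 6864396 + 2217072 = 7563368.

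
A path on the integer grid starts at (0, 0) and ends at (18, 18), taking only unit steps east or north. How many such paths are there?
Number of paths = 9075135300

A monotone lattice path from (0, 0) to (18, 18) consists of 18 east steps and 18 north steps in some order, so it is determined by which 18 of the 36 steps are east. The count is C(36, 18) = 9075135300.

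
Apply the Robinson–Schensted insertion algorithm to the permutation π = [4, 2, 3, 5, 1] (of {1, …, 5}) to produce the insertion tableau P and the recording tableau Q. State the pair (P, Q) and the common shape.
P = [1, 3, 5] / [2] / [4];  Q = [1, 3, 4] / [2] / [5];  common shape = (3, 1, 1)

Row-insert the values π_1, π_2, … into P one at a time, bumping the leftmost entry strictly greater than the inserted value down to the next row. The recording tableau Q records, in position (i, j), the step at which that cell was added to P.
  Insert 4 (step 1): P = [4];  Q = [1]
  Insert 2 (step 2): P = [2] / [4];  Q = [1] / [2]
  Insert 3 (step 3): P = [2, 3] / [4];  Q = [1, 3] / [2]
  Insert 5 (step 4): P = [2, 3, 5] / [4];  Q = [1, 3, 4] / [2]
  Insert 1 (step 5): P = [1, 3, 5] / [2] / [4];  Q = [1, 3, 4] / [2] / [5]
Final shape: (3, 1, 1).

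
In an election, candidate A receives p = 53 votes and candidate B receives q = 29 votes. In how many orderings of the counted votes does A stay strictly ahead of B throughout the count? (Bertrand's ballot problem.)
Strict-lead orderings = 3680958330002954309760

Total orderings of the 82 votes with 53 for A: C(82, 53) = 12576607627510093891680. By the Bertrand ballot formula (Cycle Lemma / reflection principle), the number of orderings in which A is strictly ahead of B throughout is (p − q)/(p + q) · C(p + q, p) = (53 − 29)/(53 + 29) · 12576607627510093891680 = 3680958330002954309760.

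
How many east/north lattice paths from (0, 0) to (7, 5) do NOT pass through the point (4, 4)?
Number of paths = 512

Total paths from (0, 0) to (7, 5): C(12, 7) = 792. Paths through (4, 4): (paths (0, 0) → (4, 4)) × (paths (4, 4) → (7, 5)) = C(8, 4) · C(4, 3) = 70 · 4 = 280. Avoidance count = 792 − 280 = 512.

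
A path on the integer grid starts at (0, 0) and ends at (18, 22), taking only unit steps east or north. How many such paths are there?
Number of paths = 113380261800

A monotone lattice path from (0, 0) to (18, 22) consists of 18 east steps and 22 north steps in some order, so it is determined by which 18 of the 40 steps are east. The count is C(40, 18) = 113380261800.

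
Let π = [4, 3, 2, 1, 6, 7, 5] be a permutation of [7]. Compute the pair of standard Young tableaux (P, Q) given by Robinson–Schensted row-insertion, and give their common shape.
P = [1, 5, 7] / [2, 6] / [3] / [4];  Q = [1, 5, 6] / [2, 7] / [3] / [4];  common shape = (3, 2, 1, 1)

Row-insert the values π_1, π_2, … into P one at a time, bumping the leftmost entry strictly greater than the inserted value down to the next row. The recording tableau Q records, in position (i, j), the step at which that cell was added to P.
  Insert 4 (step 1): P = [4];  Q = [1]
  Insert 3 (step 2): P = [3] / [4];  Q = [1] / [2]
  Insert 2 (step 3): P = [2] / [3] / [4];  Q = [1] / [2] / [3]
  Insert 1 (step 4): P = [1] / [2] / [3] / [4];  Q = [1] / [2] / [3] / [4]
  Insert 6 (step 5): P = [1, 6] / [2] / [3] / [4];  Q = [1, 5] / [2] / [3] / [4]
  Insert 7 (step 6): P = [1, 6, 7] / [2] / [3] / [4];  Q = [1, 5, 6] / [2] / [3] / [4]
  Insert 5 (step 7): P = [1, 5, 7] / [2, 6] / [3] / [4];  Q = [1, 5, 6] / [2, 7] / [3] / [4]
Final shape: (3, 2, 1, 1).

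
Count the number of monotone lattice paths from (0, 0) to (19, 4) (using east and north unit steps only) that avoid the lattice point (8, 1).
Number of paths = 5579

Total paths from (0, 0) to (19, 4): C(23, 19) = 8855. Paths through (8, 1): (paths (0, 0) → (8, 1)) × (paths (8, 1) → (19, 4)) = C(9, 8) · C(14, 11) = 9 · 364 = 3276. Avoidance count = 8855 − 3276 = 5579.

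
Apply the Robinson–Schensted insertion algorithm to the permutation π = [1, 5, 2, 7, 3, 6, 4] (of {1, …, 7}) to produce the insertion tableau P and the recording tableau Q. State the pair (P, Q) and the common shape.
P = [1, 2, 3, 4] / [5, 6] / [7];  Q = [1, 2, 4, 6] / [3, 5] / [7];  common shape = (4, 2, 1)

Row-insert the values π_1, π_2, … into P one at a time, bumping the leftmost entry strictly greater than the inserted value down to the next row. The recording tableau Q records, in position (i, j), the step at which that cell was added to P.
  Insert 1 (step 1): P = [1];  Q = [1]
  Insert 5 (step 2): P = [1, 5];  Q = [1, 2]
  Insert 2 (step 3): P = [1, 2] / [5];  Q = [1, 2] / [3]
  Insert 7 (step 4): P = [1, 2, 7] / [5];  Q = [1, 2, 4] / [3]
  Insert 3 (step 5): P = [1, 2, 3] / [5, 7];  Q = [1, 2, 4] / [3, 5]
  Insert 6 (step 6): P = [1, 2, 3, 6] / [5, 7];  Q = [1, 2, 4, 6] / [3, 5]
  Insert 4 (step 7): P = [1, 2, 3, 4] / [5, 6] / [7];  Q = [1, 2, 4, 6] / [3, 5] / [7]
Final shape: (4, 2, 1).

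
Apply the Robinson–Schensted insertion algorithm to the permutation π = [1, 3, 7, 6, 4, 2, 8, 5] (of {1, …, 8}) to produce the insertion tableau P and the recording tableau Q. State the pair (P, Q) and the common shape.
P = [1, 2, 4, 5] / [3, 8] / [6] / [7];  Q = [1, 2, 3, 7] / [4, 8] / [5] / [6];  common shape = (4, 2, 1, 1)

Row-insert the values π_1, π_2, … into P one at a time, bumping the leftmost entry strictly greater than the inserted value down to the next row. The recording tableau Q records, in position (i, j), the step at which that cell was added to P.
  Insert 1 (step 1): P = [1];  Q = [1]
  Insert 3 (step 2): P = [1, 3];  Q = [1, 2]
  Insert 7 (step 3): P = [1, 3, 7];  Q = [1, 2, 3]
  Insert 6 (step 4): P = [1, 3, 6] / [7];  Q = [1, 2, 3] / [4]
  Insert 4 (step 5): P = [1, 3, 4] / [6] / [7];  Q = [1, 2, 3] / [4] / [5]
  Insert 2 (step 6): P = [1, 2, 4] / [3] / [6] / [7];  Q = [1, 2, 3] / [4] / [5] / [6]
  Insert 8 (step 7): P = [1, 2, 4, 8] / [3] / [6] / [7];  Q = [1, 2, 3, 7] / [4] / [5] / [6]
  Insert 5 (step 8): P = [1, 2, 4, 5] / [3, 8] / [6] / [7];  Q = [1, 2, 3, 7] / [4, 8] / [5] / [6]
Final shape: (4, 2, 1, 1).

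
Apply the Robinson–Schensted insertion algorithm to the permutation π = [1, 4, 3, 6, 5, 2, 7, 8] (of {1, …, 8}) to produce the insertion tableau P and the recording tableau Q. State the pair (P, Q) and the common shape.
P = [1, 2, 5, 7, 8] / [3, 6] / [4];  Q = [1, 2, 4, 7, 8] / [3, 5] / [6];  common shape = (5, 2, 1)

Row-insert the values π_1, π_2, … into P one at a time, bumping the leftmost entry strictly greater than the inserted value down to the next row. The recording tableau Q records, in position (i, j), the step at which that cell was added to P.
  Insert 1 (step 1): P = [1];  Q = [1]
  Insert 4 (step 2): P = [1, 4];  Q = [1, 2]
  Insert 3 (step 3): P = [1, 3] / [4];  Q = [1, 2] / [3]
  Insert 6 (step 4): P = [1, 3, 6] / [4];  Q = [1, 2, 4] / [3]
  Insert 5 (step 5): P = [1, 3, 5] / [4, 6];  Q = [1, 2, 4] / [3, 5]
  Insert 2 (step 6): P = [1, 2, 5] / [3, 6] / [4];  Q = [1, 2, 4] / [3, 5] / [6]
  Insert 7 (step 7): P = [1, 2, 5, 7] / [3, 6] / [4];  Q = [1, 2, 4, 7] / [3, 5] / [6]
  Insert 8 (step 8): P = [1, 2, 5, 7, 8] / [3, 6] / [4];  Q = [1, 2, 4, 7, 8] / [3, 5] / [6]
Final shape: (5, 2, 1).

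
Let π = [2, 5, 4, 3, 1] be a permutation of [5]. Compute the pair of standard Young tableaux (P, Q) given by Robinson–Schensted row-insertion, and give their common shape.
P = [1, 3] / [2] / [4] / [5];  Q = [1, 2] / [3] / [4] / [5];  common shape = (2, 1, 1, 1)

Row-insert the values π_1, π_2, … into P one at a time, bumping the leftmost entry strictly greater than the inserted value down to the next row. The recording tableau Q records, in position (i, j), the step at which that cell was added to P.
  Insert 2 (step 1): P = [2];  Q = [1]
  Insert 5 (step 2): P = [2, 5];  Q = [1, 2]
  Insert 4 (step 3): P = [2, 4] / [5];  Q = [1, 2] / [3]
  Insert 3 (step 4): P = [2, 3] / [4] / [5];  Q = [1, 2] / [3] / [4]
  Insert 1 (step 5): P = [1, 3] / [2] / [4] / [5];  Q = [1, 2] / [3] / [4] / [5]
Final shape: (2, 1, 1, 1).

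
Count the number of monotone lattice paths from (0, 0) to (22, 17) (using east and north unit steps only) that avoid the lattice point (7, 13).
Number of paths = 50720650290

Total paths from (0, 0) to (22, 17): C(39, 22) = 51021117810. Paths through (7, 13): (paths (0, 0) → (7, 13)) × (paths (7, 13) → (22, 17)) = C(20, 7) · C(19, 15) = 77520 · 3876 = 300467520. Avoidance count = 51021117810 − 300467520 = 50720650290.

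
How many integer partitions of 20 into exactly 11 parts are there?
p(20, 11 parts) = 30

Partitions of n into exactly k parts are in bijection with partitions of n − k into at most k parts (subtract 1 from each part). So p(20, exactly 11) = p(9, parts ≤ 11). Computing via the recurrence p(m, j) = p(m, j−1) + p(m−j, j) gives 30.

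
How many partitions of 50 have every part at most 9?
p(50, parts ≤ 9) = 45812

Use the recurrence p(n, m) = p(n, m−1) + p(n−m, m): either the largest part is < m (count p(n, m−1)) or the largest part is exactly m (remove one copy of m, count p(n−m, m)). With p(0, ·) = 1 this gives p(50, parts ≤ 9) = 45812. (By conjugating Young diagrams, this also counts partitions of 50 into at most 9 parts.)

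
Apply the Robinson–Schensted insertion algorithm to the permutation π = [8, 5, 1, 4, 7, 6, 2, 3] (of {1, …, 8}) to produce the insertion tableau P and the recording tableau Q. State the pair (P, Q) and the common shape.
P = [1, 2, 3] / [4, 6] / [5, 7] / [8];  Q = [1, 4, 5] / [2, 6] / [3, 8] / [7];  common shape = (3, 2, 2, 1)

Row-insert the values π_1, π_2, … into P one at a time, bumping the leftmost entry strictly greater than the inserted value down to the next row. The recording tableau Q records, in position (i, j), the step at which that cell was added to P.
  Insert 8 (step 1): P = [8];  Q = [1]
  Insert 5 (step 2): P = [5] / [8];  Q = [1] / [2]
  Insert 1 (step 3): P = [1] / [5] / [8];  Q = [1] / [2] / [3]
  Insert 4 (step 4): P = [1, 4] / [5] / [8];  Q = [1, 4] / [2] / [3]
  Insert 7 (step 5): P = [1, 4, 7] / [5] / [8];  Q = [1, 4, 5] / [2] / [3]
  Insert 6 (step 6): P = [1, 4, 6] / [5, 7] / [8];  Q = [1, 4, 5] / [2, 6] / [3]
  Insert 2 (step 7): P = [1, 2, 6] / [4, 7] / [5] / [8];  Q = [1, 4, 5] / [2, 6] / [3] / [7]
  Insert 3 (step 8): P = [1, 2, 3] / [4, 6] / [5, 7] / [8];  Q = [1, 4, 5] / [2, 6] / [3, 8] / [7]
Final shape: (3, 2, 2, 1).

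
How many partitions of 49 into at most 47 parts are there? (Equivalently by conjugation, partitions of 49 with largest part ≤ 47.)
p(49, parts ≤ 47) = 173523

Use the recurrence p(n, m) = p(n, m−1) + p(n−m, m): either the largest part is < m (count p(n, m−1)) or the largest part is exactly m (remove one copy of m, count p(n−m, m)). With p(0, ·) = 1 this gives p(49, parts ≤ 47) = 173523. (By conjugating Young diagrams, this also counts partitions of 49 into at most 47 parts.)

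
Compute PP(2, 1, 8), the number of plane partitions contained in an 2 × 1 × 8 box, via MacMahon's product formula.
PP(2, 1, 8) = 45

Evaluate the triple product over i = 1..2, j = 1..1, k = 1..8. The factors are (2/1) · (3/2) · (4/3) · (5/4) · (6/5) · (7/6) · (8/7) · (9/8) · … (16 factors total). The numerators and denominators telescope so the product is an integer; carrying out the multiplication exactly gives PP(2, 1, 8) = 45.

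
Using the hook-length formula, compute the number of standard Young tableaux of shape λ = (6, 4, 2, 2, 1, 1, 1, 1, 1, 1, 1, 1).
# SYT of shape (6, 4, 2, 2, 1, 1, 1, 1, 1, 1, 1, 1) = 166378212

Hook-length formula: f^λ = n! / Π hook(c), product over all cells c of the Young diagram. For λ = (6, 4, 2, 2, 1, 1, 1, 1, 1, 1, 1, 1), n = 22 boxes. Hook lengths by row (left-to-right, top-to-bottom): [17, 8, 5, 4, 2, 1]; [14, 5, 2, 1]; [11, 2]; [10, 1]; [8]; [7]; [6]; [5]; [4]; [3]; [2]; [1]. Product of hooks = 6755696640000. So f^λ = 22! / 6755696640000 = 1124000727777607680000 / 6755696640000 = 166378212.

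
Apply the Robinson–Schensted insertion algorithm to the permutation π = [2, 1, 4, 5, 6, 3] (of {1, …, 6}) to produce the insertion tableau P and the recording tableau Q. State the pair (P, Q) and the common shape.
P = [1, 3, 5, 6] / [2, 4];  Q = [1, 3, 4, 5] / [2, 6];  common shape = (4, 2)

Row-insert the values π_1, π_2, … into P one at a time, bumping the leftmost entry strictly greater than the inserted value down to the next row. The recording tableau Q records, in position (i, j), the step at which that cell was added to P.
  Insert 2 (step 1): P = [2];  Q = [1]
  Insert 1 (step 2): P = [1] / [2];  Q = [1] / [2]
  Insert 4 (step 3): P = [1, 4] / [2];  Q = [1, 3] / [2]
  Insert 5 (step 4): P = [1, 4, 5] / [2];  Q = [1, 3, 4] / [2]
  Insert 6 (step 5): P = [1, 4, 5, 6] / [2];  Q = [1, 3, 4, 5] / [2]
  Insert 3 (step 6): P = [1, 3, 5, 6] / [2, 4];  Q = [1, 3, 4, 5] / [2, 6]
Final shape: (4, 2).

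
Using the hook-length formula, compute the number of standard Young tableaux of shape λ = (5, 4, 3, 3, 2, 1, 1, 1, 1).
# SYT of shape (5, 4, 3, 3, 2, 1, 1, 1, 1) = 415458750

Hook-length formula: f^λ = n! / Π hook(c), product over all cells c of the Young diagram. For λ = (5, 4, 3, 3, 2, 1, 1, 1, 1), n = 21 boxes. Hook lengths by row (left-to-right, top-to-bottom): [13, 8, 6, 3, 1]; [11, 6, 4, 1]; [9, 4, 2]; [8, 3, 1]; [6, 1]; [4]; [3]; [2]; [1]. Product of hooks = 122974765056. So f^λ = 21! / 122974765056 = 51090942171709440000 / 122974765056 = 415458750.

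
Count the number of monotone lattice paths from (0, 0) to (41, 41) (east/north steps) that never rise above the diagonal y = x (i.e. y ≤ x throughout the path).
Number of paths = 10113918591637898134020

By the reflection principle (André's argument), the number of monotone paths to (41, 41) with n ≤ m that never go above y = x is C(82, 41) − C(82, 42) = 424784580848791721628840 − 414670662257153823494820 = 10113918591637898134020.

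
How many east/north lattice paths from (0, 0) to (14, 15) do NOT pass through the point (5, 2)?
Number of paths = 67112940

Total paths from (0, 0) to (14, 15): C(29, 14) = 77558760. Paths through (5, 2): (paths (0, 0) → (5, 2)) × (paths (5, 2) → (14, 15)) = C(7, 5) · C(22, 9) = 21 · 497420 = 10445820. Avoidance count = 77558760 − 10445820 = 67112940.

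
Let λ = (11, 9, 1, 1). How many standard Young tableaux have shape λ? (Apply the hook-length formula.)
# SYT of shape (11, 9, 1, 1) = 6802380

Hook-length formula: f^λ = n! / Π hook(c), product over all cells c of the Young diagram. For λ = (11, 9, 1, 1), n = 22 boxes. Hook lengths by row (left-to-right, top-to-bottom): [14, 11, 10, 9, 8, 7, 6, 5, 4, 2, 1]; [11, 8, 7, 6, 5, 4, 3, 2, 1]; [2]; [1]. Product of hooks = 165236391936000. So f^λ = 22! / 165236391936000 = 1124000727777607680000 / 165236391936000 = 6802380.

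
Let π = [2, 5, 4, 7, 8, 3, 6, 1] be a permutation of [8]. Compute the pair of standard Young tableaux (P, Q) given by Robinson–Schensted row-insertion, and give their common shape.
P = [1, 3, 6, 8] / [2, 7] / [4] / [5];  Q = [1, 2, 4, 5] / [3, 7] / [6] / [8];  common shape = (4, 2, 1, 1)

Row-insert the values π_1, π_2, … into P one at a time, bumping the leftmost entry strictly greater than the inserted value down to the next row. The recording tableau Q records, in position (i, j), the step at which that cell was added to P.
  Insert 2 (step 1): P = [2];  Q = [1]
  Insert 5 (step 2): P = [2, 5];  Q = [1, 2]
  Insert 4 (step 3): P = [2, 4] / [5];  Q = [1, 2] / [3]
  Insert 7 (step 4): P = [2, 4, 7] / [5];  Q = [1, 2, 4] / [3]
  Insert 8 (step 5): P = [2, 4, 7, 8] / [5];  Q = [1, 2, 4, 5] / [3]
  Insert 3 (step 6): P = [2, 3, 7, 8] / [4] / [5];  Q = [1, 2, 4, 5] / [3] / [6]
  Insert 6 (step 7): P = [2, 3, 6, 8] / [4, 7] / [5];  Q = [1, 2, 4, 5] / [3, 7] / [6]
  Insert 1 (step 8): P = [1, 3, 6, 8] / [2, 7] / [4] / [5];  Q = [1, 2, 4, 5] / [3, 7] / [6] / [8]
Final shape: (4, 2, 1, 1).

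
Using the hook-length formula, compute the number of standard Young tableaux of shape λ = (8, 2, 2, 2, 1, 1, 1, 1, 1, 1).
# SYT of shape (8, 2, 2, 2, 1, 1, 1, 1, 1, 1) = 6390384

Hook-length formula: f^λ = n! / Π hook(c), product over all cells c of the Young diagram. For λ = (8, 2, 2, 2, 1, 1, 1, 1, 1, 1), n = 20 boxes. Hook lengths by row (left-to-right, top-to-bottom): [17, 10, 6, 5, 4, 3, 2, 1]; [10, 3]; [9, 2]; [8, 1]; [6]; [5]; [4]; [3]; [2]; [1]. Product of hooks = 380712960000. So f^λ = 20! / 380712960000 = 2432902008176640000 / 380712960000 = 6390384.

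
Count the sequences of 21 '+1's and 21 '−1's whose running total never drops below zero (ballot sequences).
C_21 = 24466267020

These ballot sequences are counted by the Catalan number C_n = (1/(n + 1)) · C(2n, n). For n = 21: C_21 = (1/22) · C(42, 21) = 538257874440/22 = 24466267020.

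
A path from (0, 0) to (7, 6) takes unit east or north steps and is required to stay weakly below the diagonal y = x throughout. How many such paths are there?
Number of paths = 429

By the reflection principle (André's argument), the number of monotone paths to (7, 6) with n ≤ m that never go above y = x is C(13, 7) − C(13, 8) = 1716 − 1287 = 429.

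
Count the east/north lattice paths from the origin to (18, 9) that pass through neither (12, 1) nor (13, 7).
Number of paths = 3021777

Inclusion–exclusion. Total paths: C(27, 18) = 4686825. Through P₁: C(13, 12)·C(14, 6) = 39039. Through P₂: C(20, 13)·C(7, 5) = 1627920. Since P₁ is strictly southwest of P₂, a monotone path through both must visit P₁ then P₂; paths through both = C(13, 12)·C(7, 1)·C(7, 5) = 1911. Avoid both = 4686825 − 39039 − 1627920 + 1911 = 3021777.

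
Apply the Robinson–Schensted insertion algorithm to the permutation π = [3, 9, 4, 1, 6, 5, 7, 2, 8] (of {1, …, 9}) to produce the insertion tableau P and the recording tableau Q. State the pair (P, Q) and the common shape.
P = [1, 2, 5, 7, 8] / [3, 4] / [6] / [9];  Q = [1, 2, 5, 7, 9] / [3, 6] / [4] / [8];  common shape = (5, 2, 1, 1)

Row-insert the values π_1, π_2, … into P one at a time, bumping the leftmost entry strictly greater than the inserted value down to the next row. The recording tableau Q records, in position (i, j), the step at which that cell was added to P.
  Insert 3 (step 1): P = [3];  Q = [1]
  Insert 9 (step 2): P = [3, 9];  Q = [1, 2]
  Insert 4 (step 3): P = [3, 4] / [9];  Q = [1, 2] / [3]
  Insert 1 (step 4): P = [1, 4] / [3] / [9];  Q = [1, 2] / [3] / [4]
  Insert 6 (step 5): P = [1, 4, 6] / [3] / [9];  Q = [1, 2, 5] / [3] / [4]
  Insert 5 (step 6): P = [1, 4, 5] / [3, 6] / [9];  Q = [1, 2, 5] / [3, 6] / [4]
  Insert 7 (step 7): P = [1, 4, 5, 7] / [3, 6] / [9];  Q = [1, 2, 5, 7] / [3, 6] / [4]
  Insert 2 (step 8): P = [1, 2, 5, 7] / [3, 4] / [6] / [9];  Q = [1, 2, 5, 7] / [3, 6] / [4] / [8]
  Insert 8 (step 9): P = [1, 2, 5, 7, 8] / [3, 4] / [6] / [9];  Q = [1, 2, 5, 7, 9] / [3, 6] / [4] / [8]
Final shape: (5, 2, 1, 1).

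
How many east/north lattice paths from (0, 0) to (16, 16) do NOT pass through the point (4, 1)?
Number of paths = 514161090

Total paths from (0, 0) to (16, 16): C(32, 16) = 601080390. Paths through (4, 1): (paths (0, 0) → (4, 1)) × (paths (4, 1) → (16, 16)) = C(5, 4) · C(27, 12) = 5 · 17383860 = 86919300. Avoidance count = 601080390 − 86919300 = 514161090.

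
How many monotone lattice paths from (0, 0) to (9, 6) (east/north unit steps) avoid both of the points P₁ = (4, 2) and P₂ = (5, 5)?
Number of paths = 2155

Inclusion–exclusion. Total paths: C(15, 9) = 5005. Through P₁: C(6, 4)·C(9, 5) = 1890. Through P₂: C(10, 5)·C(5, 4) = 1260. Since P₁ is strictly southwest of P₂, a monotone path through both must visit P₁ then P₂; paths through both = C(6, 4)·C(4, 1)·C(5, 4) = 300. Avoid both = 5005 − 1890 − 1260 + 300 = 2155.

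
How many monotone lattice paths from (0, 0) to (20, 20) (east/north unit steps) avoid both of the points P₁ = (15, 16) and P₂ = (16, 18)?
Number of paths = 80443351575

Inclusion–exclusion. Total paths: C(40, 20) = 137846528820. Through P₁: C(31, 15)·C(9, 5) = 37868064570. Through P₂: C(34, 16)·C(6, 4) = 33059421450. Since P₁ is strictly southwest of P₂, a monotone path through both must visit P₁ then P₂; paths through both = C(31, 15)·C(3, 1)·C(6, 4) = 13524308775. Avoid both = 137846528820 − 37868064570 − 33059421450 + 13524308775 = 80443351575.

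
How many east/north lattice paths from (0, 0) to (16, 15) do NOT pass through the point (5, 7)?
Number of paths = 240679251

Total paths from (0, 0) to (16, 15): C(31, 16) = 300540195. Paths through (5, 7): (paths (0, 0) → (5, 7)) × (paths (5, 7) → (16, 15)) = C(12, 5) · C(19, 11) = 792 · 75582 = 59860944. Avoidance count = 300540195 − 59860944 = 240679251.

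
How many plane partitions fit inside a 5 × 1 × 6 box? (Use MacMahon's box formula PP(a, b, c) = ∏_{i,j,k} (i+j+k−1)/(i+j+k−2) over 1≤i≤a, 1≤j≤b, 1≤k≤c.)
PP(5, 1, 6) = 462

Evaluate the triple product over i = 1..5, j = 1..1, k = 1..6. The factors are (2/1) · (3/2) · (4/3) · (5/4) · (6/5) · (7/6) · (3/2) · (4/3) · … (30 factors total). The numerators and denominators telescope so the product is an integer; carrying out the multiplication exactly gives PP(5, 1, 6) = 462.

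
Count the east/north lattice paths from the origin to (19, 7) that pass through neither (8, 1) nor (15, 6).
Number of paths = 310736

Inclusion–exclusion. Total paths: C(26, 19) = 657800. Through P₁: C(9, 8)·C(17, 11) = 111384. Through P₂: C(21, 15)·C(5, 4) = 271320. Since P₁ is strictly southwest of P₂, a monotone path through both must visit P₁ then P₂; paths through both = C(9, 8)·C(12, 7)·C(5, 4) = 35640. Avoid both = 657800 − 111384 − 271320 + 35640 = 310736.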